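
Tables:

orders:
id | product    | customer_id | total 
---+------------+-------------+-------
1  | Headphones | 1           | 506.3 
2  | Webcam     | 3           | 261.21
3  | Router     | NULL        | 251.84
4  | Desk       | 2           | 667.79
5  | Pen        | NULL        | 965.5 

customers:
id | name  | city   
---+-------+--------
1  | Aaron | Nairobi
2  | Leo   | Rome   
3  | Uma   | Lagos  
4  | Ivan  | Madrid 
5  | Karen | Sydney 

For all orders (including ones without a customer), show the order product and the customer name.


LEFT JOIN keeps every row from orders (the left table); where customer_id has no match in customers, the customer columns become NULL. Walk through each order:
  - order 1 (Headphones): customer_id=1 -> matches Aaron
  - order 2 (Webcam): customer_id=3 -> matches Uma
  - order 3 (Router): customer_id=NULL, no match -> kept with NULL
  - order 4 (Desk): customer_id=2 -> matches Leo
  - order 5 (Pen): customer_id=NULL, no match -> kept with NULL
All 5 rows appear; 2 have NULL customer.

SQL:
SELECT a.product, b.name AS customer
FROM orders a
LEFT JOIN customers b ON a.customer_id = b.id

Result:
product    | customer
-----------+---------
Headphones | Aaron   
Webcam     | Uma     
Router     | NULL    
Desk       | Leo     
Pen        | NULL    


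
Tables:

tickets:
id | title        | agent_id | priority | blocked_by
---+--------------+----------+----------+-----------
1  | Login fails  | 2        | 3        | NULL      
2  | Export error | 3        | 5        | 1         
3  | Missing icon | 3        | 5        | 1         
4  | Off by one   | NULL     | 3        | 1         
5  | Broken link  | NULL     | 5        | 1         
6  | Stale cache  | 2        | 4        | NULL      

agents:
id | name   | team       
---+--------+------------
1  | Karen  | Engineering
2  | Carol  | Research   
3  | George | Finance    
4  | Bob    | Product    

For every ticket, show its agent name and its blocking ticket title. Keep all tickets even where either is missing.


Two LEFT JOINs from the same base table tickets: one to agents via agent_id, one to tickets itself via blocked_by. Both are LEFT so every ticket is preserved.
Match against agents:
  - ticket 1 (Login fails): agent_id=2 -> matches Carol
  - ticket 2 (Export error): agent_id=3 -> matches George
  - ticket 3 (Missing icon): agent_id=3 -> matches George
  - ticket 4 (Off by one): agent_id=NULL, no match -> kept with NULL
  - ticket 5 (Broken link): agent_id=NULL, no match -> kept with NULL
  - ticket 6 (Stale cache): agent_id=2 -> matches Carol
Match against tickets (self):
  - ticket 1 (Login fails): blocked_by=NULL -> NULL
  - ticket 2 (Export error): blocked_by=1 -> Login fails
  - ticket 3 (Missing icon): blocked_by=1 -> Login fails
  - ticket 4 (Off by one): blocked_by=1 -> Login fails
  - ticket 5 (Broken link): blocked_by=1 -> Login fails
  - ticket 6 (Stale cache): blocked_by=NULL -> NULL

SQL:
SELECT a.title, b.name AS agent, c.title AS blocked_by
FROM tickets a
LEFT JOIN agents b ON a.agent_id = b.id
LEFT JOIN tickets c ON a.blocked_by = c.id

Result:
title        | agent  | blocked_by 
-------------+--------+------------
Login fails  | Carol  | NULL       
Export error | George | Login fails
Missing icon | George | Login fails
Off by one   | NULL   | Login fails
Broken link  | NULL   | Login fails
Stale cache  | Carol  | NULL       


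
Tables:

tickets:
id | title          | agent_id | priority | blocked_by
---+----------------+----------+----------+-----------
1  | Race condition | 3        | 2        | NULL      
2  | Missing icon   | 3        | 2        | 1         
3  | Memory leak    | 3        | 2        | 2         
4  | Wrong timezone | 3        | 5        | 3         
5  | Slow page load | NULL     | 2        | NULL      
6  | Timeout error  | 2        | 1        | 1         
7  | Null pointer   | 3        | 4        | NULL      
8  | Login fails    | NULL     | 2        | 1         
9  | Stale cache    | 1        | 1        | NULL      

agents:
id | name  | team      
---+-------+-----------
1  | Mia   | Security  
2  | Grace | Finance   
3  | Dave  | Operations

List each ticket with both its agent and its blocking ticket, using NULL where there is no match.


Two LEFT JOINs from the same base table tickets: one to agents via agent_id, one to tickets itself via blocked_by. Both are LEFT so every ticket is preserved.
Match against agents:
  - ticket 1 (Race condition): agent_id=3 -> matches Dave
  - ticket 2 (Missing icon): agent_id=3 -> matches Dave
  - ticket 3 (Memory leak): agent_id=3 -> matches Dave
  - ticket 4 (Wrong timezone): agent_id=3 -> matches Dave
  - ticket 5 (Slow page load): agent_id=NULL, no match -> kept with NULL
  - ticket 6 (Timeout error): agent_id=2 -> matches Grace
  - ticket 7 (Null pointer): agent_id=3 -> matches Dave
  - ticket 8 (Login fails): agent_id=NULL, no match -> kept with NULL
  - ticket 9 (Stale cache): agent_id=1 -> matches Mia
Match against tickets (self):
  - ticket 1 (Race condition): blocked_by=NULL -> NULL
  - ticket 2 (Missing icon): blocked_by=1 -> Race condition
  - ticket 3 (Memory leak): blocked_by=2 -> Missing icon
  - ticket 4 (Wrong timezone): blocked_by=3 -> Memory leak
  - ticket 5 (Slow page load): blocked_by=NULL -> NULL
  - ticket 6 (Timeout error): blocked_by=1 -> Race condition
  - ticket 7 (Null pointer): blocked_by=NULL -> NULL
  - ticket 8 (Login fails): blocked_by=1 -> Race condition
  - ticket 9 (Stale cache): blocked_by=NULL -> NULL

SQL:
SELECT a.title, b.name AS agent, c.title AS blocked_by
FROM tickets a
LEFT JOIN agents b ON a.agent_id = b.id
LEFT JOIN tickets c ON a.blocked_by = c.id

Result:
title          | agent | blocked_by    
---------------+-------+---------------
Race condition | Dave  | NULL          
Missing icon   | Dave  | Race condition
Memory leak    | Dave  | Missing icon  
Wrong timezone | Dave  | Memory leak   
Slow page load | NULL  | NULL          
Timeout error  | Grace | Race condition
Null pointer   | Dave  | NULL          
Login fails    | NULL  | Race condition
Stale cache    | Mia   | NULL          


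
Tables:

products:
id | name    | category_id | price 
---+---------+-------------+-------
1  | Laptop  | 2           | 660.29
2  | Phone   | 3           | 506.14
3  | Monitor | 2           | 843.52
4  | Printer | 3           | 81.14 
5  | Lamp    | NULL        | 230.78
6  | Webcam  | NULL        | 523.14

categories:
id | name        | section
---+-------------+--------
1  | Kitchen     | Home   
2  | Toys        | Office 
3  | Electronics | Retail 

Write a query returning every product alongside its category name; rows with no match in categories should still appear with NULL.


LEFT JOIN keeps every row from products (the left table); where category_id has no match in categories, the category columns become NULL. Walk through each product:
  - product 1 (Laptop): category_id=2 -> matches Toys
  - product 2 (Phone): category_id=3 -> matches Electronics
  - product 3 (Monitor): category_id=2 -> matches Toys
  - product 4 (Printer): category_id=3 -> matches Electronics
  - product 5 (Lamp): category_id=NULL, no match -> kept with NULL
  - product 6 (Webcam): category_id=NULL, no match -> kept with NULL
All 6 rows appear; 2 have NULL category.

SQL:
SELECT a.name, b.name AS category
FROM products a
LEFT JOIN categories b ON a.category_id = b.id

Result:
name    | category   
--------+------------
Laptop  | Toys       
Phone   | Electronics
Monitor | Toys       
Printer | Electronics
Lamp    | NULL       
Webcam  | NULL       


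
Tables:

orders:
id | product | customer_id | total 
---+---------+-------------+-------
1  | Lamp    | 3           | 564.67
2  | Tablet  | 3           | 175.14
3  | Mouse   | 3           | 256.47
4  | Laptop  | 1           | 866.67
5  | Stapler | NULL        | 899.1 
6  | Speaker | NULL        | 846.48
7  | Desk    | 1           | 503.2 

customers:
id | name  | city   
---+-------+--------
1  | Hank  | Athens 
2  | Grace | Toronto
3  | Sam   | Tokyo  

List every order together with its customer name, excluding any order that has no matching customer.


INNER JOIN keeps only orders rows whose customer_id matches an id in customers. Walk through each order:
  - order 1 (Lamp): customer_id=3 -> matches Sam
  - order 2 (Tablet): customer_id=3 -> matches Sam
  - order 3 (Mouse): customer_id=3 -> matches Sam
  - order 4 (Laptop): customer_id=1 -> matches Hank
  - order 5 (Stapler): customer_id=NULL, no match -> dropped
  - order 6 (Speaker): customer_id=NULL, no match -> dropped
  - order 7 (Desk): customer_id=1 -> matches Hank
So 2 of 7 rows are dropped.

SQL:
SELECT a.product, b.name AS customer
FROM orders a
INNER JOIN customers b ON a.customer_id = b.id

Result:
product | customer
--------+---------
Lamp    | Sam     
Tablet  | Sam     
Mouse   | Sam     
Laptop  | Hank    
Desk    | Hank    


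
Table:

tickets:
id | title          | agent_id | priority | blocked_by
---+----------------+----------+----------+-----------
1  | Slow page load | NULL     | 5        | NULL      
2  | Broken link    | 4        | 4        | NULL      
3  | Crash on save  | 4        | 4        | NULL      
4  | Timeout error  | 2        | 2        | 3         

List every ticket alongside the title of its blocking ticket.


This is a self-join: tickets is joined to a second copy of itself, matching each row's blocked_by to another row's id. Use LEFT JOIN so rows with blocked_by=NULL are kept.
  - ticket 1 (Slow page load): blocked_by=NULL -> NULL
  - ticket 2 (Broken link): blocked_by=NULL -> NULL
  - ticket 3 (Crash on save): blocked_by=NULL -> NULL
  - ticket 4 (Timeout error): blocked_by=3 -> Crash on save

SQL:
SELECT a.title AS item, b.title AS blocked_by
FROM tickets a
LEFT JOIN tickets b ON a.blocked_by = b.id

Result:
item           | blocked_by   
---------------+--------------
Slow page load | NULL         
Broken link    | NULL         
Crash on save  | NULL         
Timeout error  | Crash on save


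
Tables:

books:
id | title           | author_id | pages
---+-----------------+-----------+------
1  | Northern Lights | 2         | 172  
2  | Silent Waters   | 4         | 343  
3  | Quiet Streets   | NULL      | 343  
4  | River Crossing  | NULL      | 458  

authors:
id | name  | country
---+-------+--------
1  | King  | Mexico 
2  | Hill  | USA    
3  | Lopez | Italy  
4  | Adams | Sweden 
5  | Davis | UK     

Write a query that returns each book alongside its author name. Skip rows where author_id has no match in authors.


INNER JOIN keeps only books rows whose author_id matches an id in authors. Walk through each book:
  - book 1 (Northern Lights): author_id=2 -> matches Hill
  - book 2 (Silent Waters): author_id=4 -> matches Adams
  - book 3 (Quiet Streets): author_id=NULL, no match -> dropped
  - book 4 (River Crossing): author_id=NULL, no match -> dropped
So 2 of 4 rows are dropped.

SQL:
SELECT a.title, b.name AS author
FROM books a
INNER JOIN authors b ON a.author_id = b.id

Result:
title           | author
----------------+-------
Northern Lights | Hill  
Silent Waters   | Adams 


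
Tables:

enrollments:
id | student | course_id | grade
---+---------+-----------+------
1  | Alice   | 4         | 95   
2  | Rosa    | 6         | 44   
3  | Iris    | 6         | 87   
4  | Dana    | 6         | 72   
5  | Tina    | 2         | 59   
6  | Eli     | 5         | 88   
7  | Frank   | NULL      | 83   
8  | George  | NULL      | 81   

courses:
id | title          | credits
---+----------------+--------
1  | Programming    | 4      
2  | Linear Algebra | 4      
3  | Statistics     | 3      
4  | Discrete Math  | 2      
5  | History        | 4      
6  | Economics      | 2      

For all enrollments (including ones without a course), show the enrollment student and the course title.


LEFT JOIN keeps every row from enrollments (the left table); where course_id has no match in courses, the course columns become NULL. Walk through each enrollment:
  - enrollment 1 (Alice): course_id=4 -> matches Discrete Math
  - enrollment 2 (Rosa): course_id=6 -> matches Economics
  - enrollment 3 (Iris): course_id=6 -> matches Economics
  - enrollment 4 (Dana): course_id=6 -> matches Economics
  - enrollment 5 (Tina): course_id=2 -> matches Linear Algebra
  - enrollment 6 (Eli): course_id=5 -> matches History
  - enrollment 7 (Frank): course_id=NULL, no match -> kept with NULL
  - enrollment 8 (George): course_id=NULL, no match -> kept with NULL
All 8 rows appear; 2 have NULL course.

SQL:
SELECT a.student, b.title AS course
FROM enrollments a
LEFT JOIN courses b ON a.course_id = b.id

Result:
student | course        
--------+---------------
Alice   | Discrete Math 
Rosa    | Economics     
Iris    | Economics     
Dana    | Economics     
Tina    | Linear Algebra
Eli     | History       
Frank   | NULL          
George  | NULL          


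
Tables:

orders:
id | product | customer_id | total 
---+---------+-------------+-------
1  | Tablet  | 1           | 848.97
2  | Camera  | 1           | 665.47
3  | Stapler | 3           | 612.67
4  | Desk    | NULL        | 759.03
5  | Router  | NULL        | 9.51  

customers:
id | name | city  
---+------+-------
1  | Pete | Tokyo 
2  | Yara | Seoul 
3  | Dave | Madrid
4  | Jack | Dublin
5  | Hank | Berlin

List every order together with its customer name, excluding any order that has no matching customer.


INNER JOIN keeps only orders rows whose customer_id matches an id in customers. Walk through each order:
  - order 1 (Tablet): customer_id=1 -> matches Pete
  - order 2 (Camera): customer_id=1 -> matches Pete
  - order 3 (Stapler): customer_id=3 -> matches Dave
  - order 4 (Desk): customer_id=NULL, no match -> dropped
  - order 5 (Router): customer_id=NULL, no match -> dropped
So 2 of 5 rows are dropped.

SQL:
SELECT a.product, b.name AS customer
FROM orders a
INNER JOIN customers b ON a.customer_id = b.id

Result:
product | customer
--------+---------
Tablet  | Pete    
Camera  | Pete    
Stapler | Dave    


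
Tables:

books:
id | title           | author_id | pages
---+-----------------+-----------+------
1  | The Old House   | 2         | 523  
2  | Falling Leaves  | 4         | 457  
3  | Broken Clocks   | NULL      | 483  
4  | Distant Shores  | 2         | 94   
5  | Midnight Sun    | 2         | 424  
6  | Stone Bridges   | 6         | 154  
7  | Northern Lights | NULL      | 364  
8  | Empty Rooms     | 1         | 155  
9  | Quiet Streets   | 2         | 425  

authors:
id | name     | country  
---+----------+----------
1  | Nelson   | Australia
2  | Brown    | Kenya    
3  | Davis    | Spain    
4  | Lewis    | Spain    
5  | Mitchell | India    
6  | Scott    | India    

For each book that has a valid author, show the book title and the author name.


INNER JOIN keeps only books rows whose author_id matches an id in authors. Walk through each book:
  - book 1 (The Old House): author_id=2 -> matches Brown
  - book 2 (Falling Leaves): author_id=4 -> matches Lewis
  - book 3 (Broken Clocks): author_id=NULL, no match -> dropped
  - book 4 (Distant Shores): author_id=2 -> matches Brown
  - book 5 (Midnight Sun): author_id=2 -> matches Brown
  - book 6 (Stone Bridges): author_id=6 -> matches Scott
  - book 7 (Northern Lights): author_id=NULL, no match -> dropped
  - book 8 (Empty Rooms): author_id=1 -> matches Nelson
  - book 9 (Quiet Streets): author_id=2 -> matches Brown
So 2 of 9 rows are dropped.

SQL:
SELECT a.title, b.name AS author
FROM books a
INNER JOIN authors b ON a.author_id = b.id

Result:
title          | author
---------------+-------
The Old House  | Brown 
Falling Leaves | Lewis 
Distant Shores | Brown 
Midnight Sun   | Brown 
Stone Bridges  | Scott 
Empty Rooms    | Nelson
Quiet Streets  | Brown 


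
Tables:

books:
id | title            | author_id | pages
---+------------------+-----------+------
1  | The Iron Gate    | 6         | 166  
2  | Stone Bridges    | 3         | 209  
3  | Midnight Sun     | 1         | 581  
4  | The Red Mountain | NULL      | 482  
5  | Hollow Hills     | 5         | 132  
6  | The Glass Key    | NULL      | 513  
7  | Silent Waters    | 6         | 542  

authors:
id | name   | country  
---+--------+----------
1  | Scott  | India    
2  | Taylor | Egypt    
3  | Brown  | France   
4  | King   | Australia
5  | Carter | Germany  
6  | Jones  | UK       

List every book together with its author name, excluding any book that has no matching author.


INNER JOIN keeps only books rows whose author_id matches an id in authors. Walk through each book:
  - book 1 (The Iron Gate): author_id=6 -> matches Jones
  - book 2 (Stone Bridges): author_id=3 -> matches Brown
  - book 3 (Midnight Sun): author_id=1 -> matches Scott
  - book 4 (The Red Mountain): author_id=NULL, no match -> dropped
  - book 5 (Hollow Hills): author_id=5 -> matches Carter
  - book 6 (The Glass Key): author_id=NULL, no match -> dropped
  - book 7 (Silent Waters): author_id=6 -> matches Jones
So 2 of 7 rows are dropped.

SQL:
SELECT a.title, b.name AS author
FROM books a
INNER JOIN authors b ON a.author_id = b.id

Result:
title         | author
--------------+-------
The Iron Gate | Jones 
Stone Bridges | Brown 
Midnight Sun  | Scott 
Hollow Hills  | Carter
Silent Waters | Jones 


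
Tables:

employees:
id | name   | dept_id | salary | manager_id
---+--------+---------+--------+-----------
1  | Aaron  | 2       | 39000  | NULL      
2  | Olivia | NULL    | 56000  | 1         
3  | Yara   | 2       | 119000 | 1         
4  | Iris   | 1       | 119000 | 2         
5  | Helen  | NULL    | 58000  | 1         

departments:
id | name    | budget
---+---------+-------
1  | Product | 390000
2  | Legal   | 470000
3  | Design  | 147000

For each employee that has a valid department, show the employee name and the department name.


INNER JOIN keeps only employees rows whose dept_id matches an id in departments. Walk through each employee:
  - employee 1 (Aaron): dept_id=2 -> matches Legal
  - employee 2 (Olivia): dept_id=NULL, no match -> dropped
  - employee 3 (Yara): dept_id=2 -> matches Legal
  - employee 4 (Iris): dept_id=1 -> matches Product
  - employee 5 (Helen): dept_id=NULL, no match -> dropped
So 2 of 5 rows are dropped.

SQL:
SELECT a.name, b.name AS department
FROM employees a
INNER JOIN departments b ON a.dept_id = b.id

Result:
name  | department
------+-----------
Aaron | Legal     
Yara  | Legal     
Iris  | Product   


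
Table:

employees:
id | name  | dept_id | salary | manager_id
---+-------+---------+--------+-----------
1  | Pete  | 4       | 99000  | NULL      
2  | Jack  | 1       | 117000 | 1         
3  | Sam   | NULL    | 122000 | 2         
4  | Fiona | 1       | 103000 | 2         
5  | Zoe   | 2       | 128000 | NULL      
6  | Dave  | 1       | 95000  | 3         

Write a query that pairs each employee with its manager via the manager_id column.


This is a self-join: employees is joined to a second copy of itself, matching each row's manager_id to another row's id. Use LEFT JOIN so rows with manager_id=NULL are kept.
  - employee 1 (Pete): manager_id=NULL -> NULL
  - employee 2 (Jack): manager_id=1 -> Pete
  - employee 3 (Sam): manager_id=2 -> Jack
  - employee 4 (Fiona): manager_id=2 -> Jack
  - employee 5 (Zoe): manager_id=NULL -> NULL
  - employee 6 (Dave): manager_id=3 -> Sam

SQL:
SELECT a.name AS item, b.name AS manager
FROM employees a
LEFT JOIN employees b ON a.manager_id = b.id

Result:
item  | manager
------+--------
Pete  | NULL   
Jack  | Pete   
Sam   | Jack   
Fiona | Jack   
Zoe   | NULL   
Dave  | Sam    


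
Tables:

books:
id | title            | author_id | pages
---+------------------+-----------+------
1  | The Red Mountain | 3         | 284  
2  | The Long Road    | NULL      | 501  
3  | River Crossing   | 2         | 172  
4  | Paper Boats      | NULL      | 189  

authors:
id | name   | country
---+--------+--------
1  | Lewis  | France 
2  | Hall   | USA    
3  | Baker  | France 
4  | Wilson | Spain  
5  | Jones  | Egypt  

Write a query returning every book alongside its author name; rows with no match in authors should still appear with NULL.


LEFT JOIN keeps every row from books (the left table); where author_id has no match in authors, the author columns become NULL. Walk through each book:
  - book 1 (The Red Mountain): author_id=3 -> matches Baker
  - book 2 (The Long Road): author_id=NULL, no match -> kept with NULL
  - book 3 (River Crossing): author_id=2 -> matches Hall
  - book 4 (Paper Boats): author_id=NULL, no match -> kept with NULL
All 4 rows appear; 2 have NULL author.

SQL:
SELECT a.title, b.name AS author
FROM books a
LEFT JOIN authors b ON a.author_id = b.id

Result:
title            | author
-----------------+-------
The Red Mountain | Baker 
The Long Road    | NULL  
River Crossing   | Hall  
Paper Boats      | NULL  


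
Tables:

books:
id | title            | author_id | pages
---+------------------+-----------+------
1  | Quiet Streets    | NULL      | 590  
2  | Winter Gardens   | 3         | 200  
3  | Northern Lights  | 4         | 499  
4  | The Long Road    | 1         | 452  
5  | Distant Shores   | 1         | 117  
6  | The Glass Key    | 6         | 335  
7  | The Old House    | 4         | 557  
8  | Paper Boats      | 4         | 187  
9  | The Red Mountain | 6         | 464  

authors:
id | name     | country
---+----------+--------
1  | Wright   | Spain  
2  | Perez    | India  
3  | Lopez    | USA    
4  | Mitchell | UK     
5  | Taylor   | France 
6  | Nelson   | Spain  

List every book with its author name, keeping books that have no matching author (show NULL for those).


LEFT JOIN keeps every row from books (the left table); where author_id has no match in authors, the author columns become NULL. Walk through each book:
  - book 1 (Quiet Streets): author_id=NULL, no match -> kept with NULL
  - book 2 (Winter Gardens): author_id=3 -> matches Lopez
  - book 3 (Northern Lights): author_id=4 -> matches Mitchell
  - book 4 (The Long Road): author_id=1 -> matches Wright
  - book 5 (Distant Shores): author_id=1 -> matches Wright
  - book 6 (The Glass Key): author_id=6 -> matches Nelson
  - book 7 (The Old House): author_id=4 -> matches Mitchell
  - book 8 (Paper Boats): author_id=4 -> matches Mitchell
  - book 9 (The Red Mountain): author_id=6 -> matches Nelson
All 9 rows appear; 1 has NULL author.

SQL:
SELECT a.title, b.name AS author
FROM books a
LEFT JOIN authors b ON a.author_id = b.id

Result:
title            | author  
-----------------+---------
Quiet Streets    | NULL    
Winter Gardens   | Lopez   
Northern Lights  | Mitchell
The Long Road    | Wright  
Distant Shores   | Wright  
The Glass Key    | Nelson  
The Old House    | Mitchell
Paper Boats      | Mitchell
The Red Mountain | Nelson  


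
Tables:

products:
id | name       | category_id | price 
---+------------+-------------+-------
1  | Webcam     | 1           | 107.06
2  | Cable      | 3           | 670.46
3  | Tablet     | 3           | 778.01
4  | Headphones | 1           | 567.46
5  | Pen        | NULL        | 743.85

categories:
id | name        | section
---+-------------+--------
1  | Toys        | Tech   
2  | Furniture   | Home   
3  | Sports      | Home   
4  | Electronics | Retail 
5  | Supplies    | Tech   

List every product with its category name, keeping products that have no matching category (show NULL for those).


LEFT JOIN keeps every row from products (the left table); where category_id has no match in categories, the category columns become NULL. Walk through each product:
  - product 1 (Webcam): category_id=1 -> matches Toys
  - product 2 (Cable): category_id=3 -> matches Sports
  - product 3 (Tablet): category_id=3 -> matches Sports
  - product 4 (Headphones): category_id=1 -> matches Toys
  - product 5 (Pen): category_id=NULL, no match -> kept with NULL
All 5 rows appear; 1 has NULL category.

SQL:
SELECT a.name, b.name AS category
FROM products a
LEFT JOIN categories b ON a.category_id = b.id

Result:
name       | category
-----------+---------
Webcam     | Toys    
Cable      | Sports  
Tablet     | Sports  
Headphones | Toys    
Pen        | NULL    


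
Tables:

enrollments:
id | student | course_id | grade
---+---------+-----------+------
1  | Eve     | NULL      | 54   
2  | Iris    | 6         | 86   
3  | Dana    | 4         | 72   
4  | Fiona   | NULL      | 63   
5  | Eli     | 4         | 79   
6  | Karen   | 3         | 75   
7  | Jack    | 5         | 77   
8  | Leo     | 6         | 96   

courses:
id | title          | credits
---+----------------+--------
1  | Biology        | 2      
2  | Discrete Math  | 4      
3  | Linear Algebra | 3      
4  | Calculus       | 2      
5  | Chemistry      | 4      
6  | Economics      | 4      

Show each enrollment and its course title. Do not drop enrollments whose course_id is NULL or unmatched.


LEFT JOIN keeps every row from enrollments (the left table); where course_id has no match in courses, the course columns become NULL. Walk through each enrollment:
  - enrollment 1 (Eve): course_id=NULL, no match -> kept with NULL
  - enrollment 2 (Iris): course_id=6 -> matches Economics
  - enrollment 3 (Dana): course_id=4 -> matches Calculus
  - enrollment 4 (Fiona): course_id=NULL, no match -> kept with NULL
  - enrollment 5 (Eli): course_id=4 -> matches Calculus
  - enrollment 6 (Karen): course_id=3 -> matches Linear Algebra
  - enrollment 7 (Jack): course_id=5 -> matches Chemistry
  - enrollment 8 (Leo): course_id=6 -> matches Economics
All 8 rows appear; 2 have NULL course.

SQL:
SELECT a.student, b.title AS course
FROM enrollments a
LEFT JOIN courses b ON a.course_id = b.id

Result:
student | course        
--------+---------------
Eve     | NULL          
Iris    | Economics     
Dana    | Calculus      
Fiona   | NULL          
Eli     | Calculus      
Karen   | Linear Algebra
Jack    | Chemistry     
Leo     | Economics     


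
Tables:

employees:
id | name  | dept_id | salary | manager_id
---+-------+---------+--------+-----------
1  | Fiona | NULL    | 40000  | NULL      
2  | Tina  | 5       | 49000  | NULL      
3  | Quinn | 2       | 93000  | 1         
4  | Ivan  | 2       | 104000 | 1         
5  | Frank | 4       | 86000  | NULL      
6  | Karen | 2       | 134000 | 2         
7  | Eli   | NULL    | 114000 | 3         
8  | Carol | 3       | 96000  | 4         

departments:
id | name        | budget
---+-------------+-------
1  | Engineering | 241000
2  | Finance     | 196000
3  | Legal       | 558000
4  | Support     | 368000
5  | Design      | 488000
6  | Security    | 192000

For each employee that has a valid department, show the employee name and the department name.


INNER JOIN keeps only employees rows whose dept_id matches an id in departments. Walk through each employee:
  - employee 1 (Fiona): dept_id=NULL, no match -> dropped
  - employee 2 (Tina): dept_id=5 -> matches Design
  - employee 3 (Quinn): dept_id=2 -> matches Finance
  - employee 4 (Ivan): dept_id=2 -> matches Finance
  - employee 5 (Frank): dept_id=4 -> matches Support
  - employee 6 (Karen): dept_id=2 -> matches Finance
  - employee 7 (Eli): dept_id=NULL, no match -> dropped
  - employee 8 (Carol): dept_id=3 -> matches Legal
So 2 of 8 rows are dropped.

SQL:
SELECT a.name, b.name AS department
FROM employees a
INNER JOIN departments b ON a.dept_id = b.id

Result:
name  | department
------+-----------
Tina  | Design    
Quinn | Finance   
Ivan  | Finance   
Frank | Support   
Karen | Finance   
Carol | Legal     


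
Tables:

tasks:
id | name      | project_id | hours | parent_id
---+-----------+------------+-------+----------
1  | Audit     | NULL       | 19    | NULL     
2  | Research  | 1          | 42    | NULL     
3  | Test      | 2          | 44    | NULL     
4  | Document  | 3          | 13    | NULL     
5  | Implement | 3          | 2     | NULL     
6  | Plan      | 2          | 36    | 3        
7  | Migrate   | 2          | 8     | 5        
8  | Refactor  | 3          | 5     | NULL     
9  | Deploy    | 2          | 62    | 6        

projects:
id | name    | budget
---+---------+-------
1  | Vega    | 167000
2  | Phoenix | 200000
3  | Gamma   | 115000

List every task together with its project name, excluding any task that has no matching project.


INNER JOIN keeps only tasks rows whose project_id matches an id in projects. Walk through each task:
  - task 1 (Audit): project_id=NULL, no match -> dropped
  - task 2 (Research): project_id=1 -> matches Vega
  - task 3 (Test): project_id=2 -> matches Phoenix
  - task 4 (Document): project_id=3 -> matches Gamma
  - task 5 (Implement): project_id=3 -> matches Gamma
  - task 6 (Plan): project_id=2 -> matches Phoenix
  - task 7 (Migrate): project_id=2 -> matches Phoenix
  - task 8 (Refactor): project_id=3 -> matches Gamma
  - task 9 (Deploy): project_id=2 -> matches Phoenix
So 1 of 9 rows is dropped.

SQL:
SELECT a.name, b.name AS project
FROM tasks a
INNER JOIN projects b ON a.project_id = b.id

Result:
name      | project
----------+--------
Research  | Vega   
Test      | Phoenix
Document  | Gamma  
Implement | Gamma  
Plan      | Phoenix
Migrate   | Phoenix
Refactor  | Gamma  
Deploy    | Phoenix


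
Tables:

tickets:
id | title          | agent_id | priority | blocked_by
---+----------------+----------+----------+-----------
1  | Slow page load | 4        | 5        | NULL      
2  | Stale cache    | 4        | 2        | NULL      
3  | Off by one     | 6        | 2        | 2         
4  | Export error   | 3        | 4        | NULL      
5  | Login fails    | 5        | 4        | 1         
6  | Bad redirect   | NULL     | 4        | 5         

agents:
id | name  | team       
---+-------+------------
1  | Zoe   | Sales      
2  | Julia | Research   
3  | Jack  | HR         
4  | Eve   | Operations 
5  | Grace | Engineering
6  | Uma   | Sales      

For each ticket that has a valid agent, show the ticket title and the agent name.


INNER JOIN keeps only tickets rows whose agent_id matches an id in agents. Walk through each ticket:
  - ticket 1 (Slow page load): agent_id=4 -> matches Eve
  - ticket 2 (Stale cache): agent_id=4 -> matches Eve
  - ticket 3 (Off by one): agent_id=6 -> matches Uma
  - ticket 4 (Export error): agent_id=3 -> matches Jack
  - ticket 5 (Login fails): agent_id=5 -> matches Grace
  - ticket 6 (Bad redirect): agent_id=NULL, no match -> dropped
So 1 of 6 rows is dropped.

SQL:
SELECT a.title, b.name AS agent
FROM tickets a
INNER JOIN agents b ON a.agent_id = b.id

Result:
title          | agent
---------------+------
Slow page load | Eve  
Stale cache    | Eve  
Off by one     | Uma  
Export error   | Jack 
Login fails    | Grace


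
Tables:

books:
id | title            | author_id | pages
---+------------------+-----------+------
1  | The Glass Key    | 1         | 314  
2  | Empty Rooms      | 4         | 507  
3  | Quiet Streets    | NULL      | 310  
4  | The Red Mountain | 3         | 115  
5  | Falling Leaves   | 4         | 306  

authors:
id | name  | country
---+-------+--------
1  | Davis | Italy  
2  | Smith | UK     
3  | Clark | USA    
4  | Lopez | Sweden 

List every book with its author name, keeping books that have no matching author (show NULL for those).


LEFT JOIN keeps every row from books (the left table); where author_id has no match in authors, the author columns become NULL. Walk through each book:
  - book 1 (The Glass Key): author_id=1 -> matches Davis
  - book 2 (Empty Rooms): author_id=4 -> matches Lopez
  - book 3 (Quiet Streets): author_id=NULL, no match -> kept with NULL
  - book 4 (The Red Mountain): author_id=3 -> matches Clark
  - book 5 (Falling Leaves): author_id=4 -> matches Lopez
All 5 rows appear; 1 has NULL author.

SQL:
SELECT a.title, b.name AS author
FROM books a
LEFT JOIN authors b ON a.author_id = b.id

Result:
title            | author
-----------------+-------
The Glass Key    | Davis 
Empty Rooms      | Lopez 
Quiet Streets    | NULL  
The Red Mountain | Clark 
Falling Leaves   | Lopez 


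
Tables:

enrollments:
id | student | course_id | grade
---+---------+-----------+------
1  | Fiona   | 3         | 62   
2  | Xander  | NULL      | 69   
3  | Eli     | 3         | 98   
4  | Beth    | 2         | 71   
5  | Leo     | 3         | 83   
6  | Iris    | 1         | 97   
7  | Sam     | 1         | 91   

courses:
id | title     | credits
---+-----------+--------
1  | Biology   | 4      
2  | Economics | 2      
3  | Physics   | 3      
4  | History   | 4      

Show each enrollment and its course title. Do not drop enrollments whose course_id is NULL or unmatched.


LEFT JOIN keeps every row from enrollments (the left table); where course_id has no match in courses, the course columns become NULL. Walk through each enrollment:
  - enrollment 1 (Fiona): course_id=3 -> matches Physics
  - enrollment 2 (Xander): course_id=NULL, no match -> kept with NULL
  - enrollment 3 (Eli): course_id=3 -> matches Physics
  - enrollment 4 (Beth): course_id=2 -> matches Economics
  - enrollment 5 (Leo): course_id=3 -> matches Physics
  - enrollment 6 (Iris): course_id=1 -> matches Biology
  - enrollment 7 (Sam): course_id=1 -> matches Biology
All 7 rows appear; 1 has NULL course.

SQL:
SELECT a.student, b.title AS course
FROM enrollments a
LEFT JOIN courses b ON a.course_id = b.id

Result:
student | course   
--------+----------
Fiona   | Physics  
Xander  | NULL     
Eli     | Physics  
Beth    | Economics
Leo     | Physics  
Iris    | Biology  
Sam     | Biology  


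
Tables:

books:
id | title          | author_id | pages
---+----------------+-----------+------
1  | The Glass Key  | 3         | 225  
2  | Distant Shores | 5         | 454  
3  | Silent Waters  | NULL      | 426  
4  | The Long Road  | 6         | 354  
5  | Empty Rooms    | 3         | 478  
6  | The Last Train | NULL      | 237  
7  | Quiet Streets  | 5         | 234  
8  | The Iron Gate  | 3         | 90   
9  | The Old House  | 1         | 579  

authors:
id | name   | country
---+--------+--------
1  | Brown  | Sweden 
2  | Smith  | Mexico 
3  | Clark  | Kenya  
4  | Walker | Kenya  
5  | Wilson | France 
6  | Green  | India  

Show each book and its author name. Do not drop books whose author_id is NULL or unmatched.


LEFT JOIN keeps every row from books (the left table); where author_id has no match in authors, the author columns become NULL. Walk through each book:
  - book 1 (The Glass Key): author_id=3 -> matches Clark
  - book 2 (Distant Shores): author_id=5 -> matches Wilson
  - book 3 (Silent Waters): author_id=NULL, no match -> kept with NULL
  - book 4 (The Long Road): author_id=6 -> matches Green
  - book 5 (Empty Rooms): author_id=3 -> matches Clark
  - book 6 (The Last Train): author_id=NULL, no match -> kept with NULL
  - book 7 (Quiet Streets): author_id=5 -> matches Wilson
  - book 8 (The Iron Gate): author_id=3 -> matches Clark
  - book 9 (The Old House): author_id=1 -> matches Brown
All 9 rows appear; 2 have NULL author.

SQL:
SELECT a.title, b.name AS author
FROM books a
LEFT JOIN authors b ON a.author_id = b.id

Result:
title          | author
---------------+-------
The Glass Key  | Clark 
Distant Shores | Wilson
Silent Waters  | NULL  
The Long Road  | Green 
Empty Rooms    | Clark 
The Last Train | NULL  
Quiet Streets  | Wilson
The Iron Gate  | Clark 
The Old House  | Brown 


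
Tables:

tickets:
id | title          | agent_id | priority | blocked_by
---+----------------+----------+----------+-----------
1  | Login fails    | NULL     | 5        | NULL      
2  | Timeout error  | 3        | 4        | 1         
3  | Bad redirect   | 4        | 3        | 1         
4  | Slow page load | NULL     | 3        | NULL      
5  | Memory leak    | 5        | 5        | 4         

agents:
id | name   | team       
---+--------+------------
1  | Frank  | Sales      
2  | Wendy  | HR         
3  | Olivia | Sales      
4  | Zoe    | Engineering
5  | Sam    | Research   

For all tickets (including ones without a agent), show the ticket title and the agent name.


LEFT JOIN keeps every row from tickets (the left table); where agent_id has no match in agents, the agent columns become NULL. Walk through each ticket:
  - ticket 1 (Login fails): agent_id=NULL, no match -> kept with NULL
  - ticket 2 (Timeout error): agent_id=3 -> matches Olivia
  - ticket 3 (Bad redirect): agent_id=4 -> matches Zoe
  - ticket 4 (Slow page load): agent_id=NULL, no match -> kept with NULL
  - ticket 5 (Memory leak): agent_id=5 -> matches Sam
All 5 rows appear; 2 have NULL agent.

SQL:
SELECT a.title, b.name AS agent
FROM tickets a
LEFT JOIN agents b ON a.agent_id = b.id

Result:
title          | agent 
---------------+-------
Login fails    | NULL  
Timeout error  | Olivia
Bad redirect   | Zoe   
Slow page load | NULL  
Memory leak    | Sam   


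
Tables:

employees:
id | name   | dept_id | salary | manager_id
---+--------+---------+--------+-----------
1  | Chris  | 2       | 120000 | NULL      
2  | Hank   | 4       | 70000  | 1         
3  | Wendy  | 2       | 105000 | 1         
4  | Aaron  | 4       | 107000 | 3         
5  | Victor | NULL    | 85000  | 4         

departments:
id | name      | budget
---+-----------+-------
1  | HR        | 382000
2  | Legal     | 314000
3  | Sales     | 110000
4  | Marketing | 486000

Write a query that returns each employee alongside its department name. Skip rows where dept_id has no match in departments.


INNER JOIN keeps only employees rows whose dept_id matches an id in departments. Walk through each employee:
  - employee 1 (Chris): dept_id=2 -> matches Legal
  - employee 2 (Hank): dept_id=4 -> matches Marketing
  - employee 3 (Wendy): dept_id=2 -> matches Legal
  - employee 4 (Aaron): dept_id=4 -> matches Marketing
  - employee 5 (Victor): dept_id=NULL, no match -> dropped
So 1 of 5 rows is dropped.

SQL:
SELECT a.name, b.name AS department
FROM employees a
INNER JOIN departments b ON a.dept_id = b.id

Result:
name  | department
------+-----------
Chris | Legal     
Hank  | Marketing 
Wendy | Legal     
Aaron | Marketing 


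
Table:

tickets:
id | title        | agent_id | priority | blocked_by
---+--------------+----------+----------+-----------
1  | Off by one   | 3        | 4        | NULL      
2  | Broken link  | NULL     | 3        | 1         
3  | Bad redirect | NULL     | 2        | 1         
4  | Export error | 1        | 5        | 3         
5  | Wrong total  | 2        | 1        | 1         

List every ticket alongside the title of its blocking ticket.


This is a self-join: tickets is joined to a second copy of itself, matching each row's blocked_by to another row's id. Use LEFT JOIN so rows with blocked_by=NULL are kept.
  - ticket 1 (Off by one): blocked_by=NULL -> NULL
  - ticket 2 (Broken link): blocked_by=1 -> Off by one
  - ticket 3 (Bad redirect): blocked_by=1 -> Off by one
  - ticket 4 (Export error): blocked_by=3 -> Bad redirect
  - ticket 5 (Wrong total): blocked_by=1 -> Off by one

SQL:
SELECT a.title AS item, b.title AS blocked_by
FROM tickets a
LEFT JOIN tickets b ON a.blocked_by = b.id

Result:
item         | blocked_by  
-------------+-------------
Off by one   | NULL        
Broken link  | Off by one  
Bad redirect | Off by one  
Export error | Bad redirect
Wrong total  | Off by one  


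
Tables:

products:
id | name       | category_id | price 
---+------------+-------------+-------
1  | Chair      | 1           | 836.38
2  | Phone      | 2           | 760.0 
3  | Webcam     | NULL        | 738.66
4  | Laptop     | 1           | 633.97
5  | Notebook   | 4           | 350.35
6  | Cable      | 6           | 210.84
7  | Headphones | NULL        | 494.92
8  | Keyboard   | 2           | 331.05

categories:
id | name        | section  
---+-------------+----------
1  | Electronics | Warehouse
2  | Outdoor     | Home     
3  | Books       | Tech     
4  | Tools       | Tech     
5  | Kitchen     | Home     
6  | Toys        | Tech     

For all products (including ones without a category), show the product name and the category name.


LEFT JOIN keeps every row from products (the left table); where category_id has no match in categories, the category columns become NULL. Walk through each product:
  - product 1 (Chair): category_id=1 -> matches Electronics
  - product 2 (Phone): category_id=2 -> matches Outdoor
  - product 3 (Webcam): category_id=NULL, no match -> kept with NULL
  - product 4 (Laptop): category_id=1 -> matches Electronics
  - product 5 (Notebook): category_id=4 -> matches Tools
  - product 6 (Cable): category_id=6 -> matches Toys
  - product 7 (Headphones): category_id=NULL, no match -> kept with NULL
  - product 8 (Keyboard): category_id=2 -> matches Outdoor
All 8 rows appear; 2 have NULL category.

SQL:
SELECT a.name, b.name AS category
FROM products a
LEFT JOIN categories b ON a.category_id = b.id

Result:
name       | category   
-----------+------------
Chair      | Electronics
Phone      | Outdoor    
Webcam     | NULL       
Laptop     | Electronics
Notebook   | Tools      
Cable      | Toys       
Headphones | NULL       
Keyboard   | Outdoor    
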